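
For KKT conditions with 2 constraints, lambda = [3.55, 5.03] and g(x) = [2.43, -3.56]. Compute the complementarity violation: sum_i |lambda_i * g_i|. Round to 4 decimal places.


KKT complementary slackness check:
lambda_1 * g_1 = 3.55 * 2.43 = 8.6265
lambda_2 * g_2 = 5.03 * -3.56 = -17.9068
Total violation = 8.6265 + 17.9068 = 26.5333


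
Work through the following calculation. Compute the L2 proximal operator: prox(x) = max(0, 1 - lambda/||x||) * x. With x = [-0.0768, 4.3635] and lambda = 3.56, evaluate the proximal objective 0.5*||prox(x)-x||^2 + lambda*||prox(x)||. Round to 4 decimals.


Step 1: Compute ||x||.
||x|| = 4.3642
Step 2: Compute scaling factor.
scale = max(0, 1 - 3.56/4.3642) = 0.1843
Step 3: prox(x) = [-0.0142, 0.8041]
||prox(x)|| = 0.8042
Step 4: Proximal objective.
0.5*||prox-x||^2 = 6.3368
lambda*||prox|| = 2.863
Total = 9.1997


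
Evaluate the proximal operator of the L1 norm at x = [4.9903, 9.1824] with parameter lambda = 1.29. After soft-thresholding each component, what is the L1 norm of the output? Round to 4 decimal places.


Soft-thresholding with lambda = 1.29:
prox(4.9903) = sign(4.9903)*max(|4.9903| - 1.29, 0) = 3.7003
prox(9.1824) = sign(9.1824)*max(|9.1824| - 1.29, 0) = 7.8924
prox(x) = [3.7003, 7.8924]
||prox(x)||_1 = 3.7003 + 7.8924 = 11.5927


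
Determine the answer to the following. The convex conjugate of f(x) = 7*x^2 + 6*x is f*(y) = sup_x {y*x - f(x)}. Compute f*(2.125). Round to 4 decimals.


f*(y) = sup_x {y*x - a*x^2 - b*x} = sup_x {(y-b)*x - a*x^2}
FOC: (y - b) - 2a*x = 0 => x* = (y - b)/(2a)
x* = (2.125 - 6)/(2*7) = -0.2768
f*(2.125) = (y-b)^2/(4a) = (2.125 - 6)^2/(4*7)
= 15.0156/28 = 0.5363


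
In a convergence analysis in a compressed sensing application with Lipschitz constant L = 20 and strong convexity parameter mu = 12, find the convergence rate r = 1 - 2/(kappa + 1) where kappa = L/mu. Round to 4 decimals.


Step 1: Compute the condition number.
kappa = L/mu = 20/12 = 1.6667
Step 2: Compute the convergence rate.
r = 1 - 2/(kappa + 1) = 1 - 2*mu/(L + mu) = (L - mu)/(L + mu) = 8/32 = 0.25


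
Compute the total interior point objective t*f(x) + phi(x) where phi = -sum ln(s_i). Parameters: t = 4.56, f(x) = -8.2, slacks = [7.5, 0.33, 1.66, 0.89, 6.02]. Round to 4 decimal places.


Step 1: Compute log-barrier.
ln values: [2.0149, -1.1087, 0.5068, -0.1165, 1.7951]
phi = -(2.0149 - 1.1087 + 0.5068 - 0.1165 + 1.7951) = -3.0916
Step 2: Compute augmented objective.
t*f(x) = 4.56*-8.2 = -37.392
Total = -37.392 - 3.0916 = -40.4836


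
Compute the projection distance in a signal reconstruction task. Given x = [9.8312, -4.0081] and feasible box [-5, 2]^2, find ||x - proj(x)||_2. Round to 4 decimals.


Project each component onto [-5, 2].
clip(9.8312) = 2.0, clip(-4.0081) = -4.0081
Projection = [2.0, -4.0081]
Squared diffs: [61.3277, 0.0]
Distance = sqrt(61.3277) = 7.8312


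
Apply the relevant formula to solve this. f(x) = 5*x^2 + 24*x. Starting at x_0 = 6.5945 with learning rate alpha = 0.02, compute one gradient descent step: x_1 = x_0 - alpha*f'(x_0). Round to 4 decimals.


We compute the gradient at x_0 and apply the update.
f'(x) = 10*x + 24
f'(6.5945) = 10*6.5945 + 24 = 89.945
x_1 = 6.5945 - 0.02*89.945 = 4.7956


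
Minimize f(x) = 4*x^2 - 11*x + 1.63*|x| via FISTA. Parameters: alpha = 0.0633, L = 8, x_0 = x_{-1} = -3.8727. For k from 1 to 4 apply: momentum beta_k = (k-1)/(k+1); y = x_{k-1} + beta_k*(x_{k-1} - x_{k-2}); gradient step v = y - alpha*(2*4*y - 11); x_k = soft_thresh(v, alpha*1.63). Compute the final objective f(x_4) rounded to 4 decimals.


FISTA on f(x) = 4*x^2 - 11*x + 1.63*|x|
L = 8, alpha = 0.0633
Iteration 1: beta = 0.0, y = -3.8727 + 0.0*(-3.8727 + 3.8727) = -3.8727
  grad(y) = -41.9816, v = y - alpha*grad = -1.2153
  prox(v) = soft_thresh(-1.2153, 0.1032) = -1.1121
Iteration 2: beta = 0.3333, y = -1.1121 + 0.3333*(-1.1121 + 3.8727) = -0.1919
  grad(y) = -12.535, v = y - alpha*grad = 0.6016
  prox(v) = soft_thresh(0.6016, 0.1032) = 0.4984
Iteration 3: beta = 0.5, y = 0.4984 + 0.5*(0.4984 + 1.1121) = 1.3037
  grad(y) = -0.5708, v = y - alpha*grad = 1.3398
  prox(v) = soft_thresh(1.3398, 0.1032) = 1.2366
Iteration 4: beta = 0.6, y = 1.2366 + 0.6*(1.2366 - 0.4984) = 1.6795
  grad(y) = 2.4362, v = y - alpha*grad = 1.5253
  prox(v) = soft_thresh(1.5253, 0.1032) = 1.4221
f(x_4) = 4*1.4221^2 - 11*1.4221 + 1.63*|1.4221| = -5.2355


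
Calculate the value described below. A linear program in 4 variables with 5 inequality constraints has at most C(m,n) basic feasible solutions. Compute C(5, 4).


Each vertex corresponds to some choice of n active constraints out of m, so the number of vertices is at most C(m, n) = m! / (n!(m-n)!).
m = 5, n = 4
Numerator: 5 * 4 * 3 * 2
Denominator: 4! = 24
C(5, 4) = 5


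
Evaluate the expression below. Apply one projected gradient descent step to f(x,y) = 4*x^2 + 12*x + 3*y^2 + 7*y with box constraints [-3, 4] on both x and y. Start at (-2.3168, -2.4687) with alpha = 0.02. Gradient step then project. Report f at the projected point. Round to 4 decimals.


Step 1: Compute gradient at (-2.3168, -2.4687).
grad_x = 2*4*-2.3168 + 12 = -6.5344
grad_y = 2*3*-2.4687 + 7 = -7.8122
Step 2: Gradient step.
x_raw = -2.3168 - 0.02*-6.5344 = -2.1861
y_raw = -2.4687 - 0.02*-7.8122 = -2.3125
Step 3: Project onto [-3, 4].
x_proj = clip(-2.1861) = -2.1861
y_proj = clip(-2.3125) = -2.3125
Step 4: Evaluate f.
f(-2.1861, -2.3125) = -7.2618


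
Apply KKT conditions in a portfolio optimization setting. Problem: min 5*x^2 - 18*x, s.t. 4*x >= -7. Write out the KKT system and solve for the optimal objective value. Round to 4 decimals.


Step 1: Try lambda = 0 (constraint inactive).
Stationarity: 2*5*x - 18 = 0
x* = 18/(2*5) = 1.8
Check constraint: 4*1.8 = 7.2 >= -7 -- satisfied.
Step 2: Compute optimal value.
f(x*) = 5*1.8^2 - 18*1.8 = -16.2


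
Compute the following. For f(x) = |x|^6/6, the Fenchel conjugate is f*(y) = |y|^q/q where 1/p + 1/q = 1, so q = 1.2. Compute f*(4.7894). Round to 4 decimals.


The conjugate exponent q satisfies 1/p + 1/q = 1.
p = 6, so q = 6/(6 - 1) = 1.2
|y|^q = 4.7894^1.2 = 6.5514
f*(4.7894) = 6.5514 / 1.2 = 5.4595


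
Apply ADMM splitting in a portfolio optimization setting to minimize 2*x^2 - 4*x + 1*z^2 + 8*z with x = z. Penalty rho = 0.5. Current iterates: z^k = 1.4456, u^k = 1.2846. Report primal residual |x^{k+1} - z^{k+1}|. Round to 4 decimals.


ADMM iteration with rho = 0.5, z^k = 1.4456, u^k = 1.2846
Step 1: x-update.
Minimize 2*x^2 - 4*x + (0.5/2)*(x - 1.4456 + 1.2846)^2
FOC: (2*2 + 0.5)*x = 4 + 0.5*(1.4456 - 1.2846)
x^{k+1} = 0.9068
Step 2: z-update.
Minimize 1*z^2 + 8*z + (0.5/2)*(0.9068 - z + 1.2846)^2
FOC: (2*1 + 0.5)*z = -8 + 0.5*(0.9068 + 1.2846)
z^{k+1} = -2.7617
Step 3: u-update.
u^{k+1} = 1.2846 + 0.9068 + 2.7617 = 4.9531
Step 4: Primal residual = |0.9068 + 2.7617| = 3.6685


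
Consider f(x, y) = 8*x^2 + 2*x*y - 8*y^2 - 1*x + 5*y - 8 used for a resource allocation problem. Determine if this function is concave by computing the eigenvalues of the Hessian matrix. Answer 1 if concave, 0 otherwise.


The Hessian of f(x,y) = 8*x^2 + 2*x*y - 8*y^2 - 1*x + 5*y - 8 is:
H = [[16, 2], [2, -16]]
Trace = 16 - 16 = 0
Determinant = 16*-16 - (2)^2 = -260
Discriminant = (0)^2 - 4*-260 = 1040.0
Eigenvalues: lambda_1 = -16.1245, lambda_2 = 16.1245
The function is not concave.

0


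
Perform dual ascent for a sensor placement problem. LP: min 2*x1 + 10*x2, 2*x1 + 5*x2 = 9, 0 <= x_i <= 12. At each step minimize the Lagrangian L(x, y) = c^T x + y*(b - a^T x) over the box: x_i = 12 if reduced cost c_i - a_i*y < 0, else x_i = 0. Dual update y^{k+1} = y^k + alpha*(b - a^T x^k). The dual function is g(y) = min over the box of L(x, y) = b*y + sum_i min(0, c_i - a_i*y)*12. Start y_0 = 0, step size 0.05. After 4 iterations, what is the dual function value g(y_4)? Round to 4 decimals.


Dual ascent for LP: min 2*x1 + 10*x2, 2*x1 + 5*x2 = 9, 0 <= x_i <= 12
Step 1: y^k = 0.0, reduced costs: (2.0, 10.0)
  x^k = (0.0, 0.0), subgradient = b - a^T x = 9.0
  y^{k+1} = 0.0 + 0.05*9.0 = 0.45
Step 2: y^k = 0.45, reduced costs: (1.1, 7.75)
  x^k = (0.0, 0.0), subgradient = b - a^T x = 9.0
  y^{k+1} = 0.45 + 0.05*9.0 = 0.9
Step 3: y^k = 0.9, reduced costs: (0.2, 5.5)
  x^k = (0.0, 0.0), subgradient = b - a^T x = 9.0
  y^{k+1} = 0.9 + 0.05*9.0 = 1.35
Step 4: y^k = 1.35, reduced costs: (-0.7, 3.25)
  x^k = (12.0, 0.0), subgradient = b - a^T x = -15.0
  y^{k+1} = 1.35 + 0.05*-15.0 = 0.6
Dual objective at y_4 = 0.6: reduced costs (0.8, 7.0), box minimizer x = (0.0, 0.0)
g(y_4) = b*y + (c1 - a1*y)*x1 + (c2 - a2*y)*x2 = 9*0.6 + 0.8*0.0 + 7.0*0.0 = 5.4 + 0.0 + 0.0 = 5.4


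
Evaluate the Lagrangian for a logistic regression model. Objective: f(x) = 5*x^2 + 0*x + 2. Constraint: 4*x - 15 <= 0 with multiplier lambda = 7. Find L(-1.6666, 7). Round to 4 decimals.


Step 1: Evaluate f(x).
f(-1.6666) = 5*(-1.6666)^2 + 0*(-1.6666) + 2 = 15.8878
Step 2: Evaluate g(x).
g(-1.6666) = 4*-1.6666 - 15 = -21.6664
Step 3: Compute Lagrangian.
L = 15.8878 + 7*-21.6664 = -135.777


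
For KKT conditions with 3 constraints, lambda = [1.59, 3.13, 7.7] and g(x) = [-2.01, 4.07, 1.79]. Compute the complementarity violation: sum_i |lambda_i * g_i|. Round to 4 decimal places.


KKT complementary slackness check:
lambda_1 * g_1 = 1.59 * -2.01 = -3.1959
lambda_2 * g_2 = 3.13 * 4.07 = 12.7391
lambda_3 * g_3 = 7.7 * 1.79 = 13.783
Total violation = 3.1959 + 12.7391 + 13.783 = 29.718


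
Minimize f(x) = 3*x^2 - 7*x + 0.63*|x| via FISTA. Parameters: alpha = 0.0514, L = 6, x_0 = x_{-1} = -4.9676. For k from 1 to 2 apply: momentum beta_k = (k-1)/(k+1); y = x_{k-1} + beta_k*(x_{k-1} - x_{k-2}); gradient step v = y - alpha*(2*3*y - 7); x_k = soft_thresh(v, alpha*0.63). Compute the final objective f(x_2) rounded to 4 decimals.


FISTA on f(x) = 3*x^2 - 7*x + 0.63*|x|
L = 6, alpha = 0.0514
Iteration 1: beta = 0.0, y = -4.9676 + 0.0*(-4.9676 + 4.9676) = -4.9676
  grad(y) = -36.8056, v = y - alpha*grad = -3.0758
  prox(v) = soft_thresh(-3.0758, 0.0324) = -3.0434
Iteration 2: beta = 0.3333, y = -3.0434 + 0.3333*(-3.0434 + 4.9676) = -2.402
  grad(y) = -21.4121, v = y - alpha*grad = -1.3014
  prox(v) = soft_thresh(-1.3014, 0.0324) = -1.2691
f(x_2) = 3*(-1.2691)^2 - 7*(-1.2691) + 0.63*|-1.2691| = 14.5143


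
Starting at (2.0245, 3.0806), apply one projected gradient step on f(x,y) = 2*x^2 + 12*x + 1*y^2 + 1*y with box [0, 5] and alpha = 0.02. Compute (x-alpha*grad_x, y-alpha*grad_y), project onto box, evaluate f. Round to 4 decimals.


Step 1: Compute gradient at (2.0245, 3.0806).
grad_x = 2*2*2.0245 + 12 = 20.098
grad_y = 2*1*3.0806 + 1 = 7.1612
Step 2: Gradient step.
x_raw = 2.0245 - 0.02*20.098 = 1.6225
y_raw = 3.0806 - 0.02*7.1612 = 2.9374
Step 3: Project onto [0, 5].
x_proj = clip(1.6225) = 1.6225
y_proj = clip(2.9374) = 2.9374
Step 4: Evaluate f.
f(1.6225, 2.9374) = 36.3013


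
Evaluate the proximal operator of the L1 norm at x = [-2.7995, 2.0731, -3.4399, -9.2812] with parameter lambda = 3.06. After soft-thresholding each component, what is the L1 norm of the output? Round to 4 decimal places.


Soft-thresholding with lambda = 3.06:
prox(-2.7995) = sign(-2.7995)*max(|-2.7995| - 3.06, 0) = 0.0
prox(2.0731) = sign(2.0731)*max(|2.0731| - 3.06, 0) = 0.0
prox(-3.4399) = sign(-3.4399)*max(|-3.4399| - 3.06, 0) = -0.3799
prox(-9.2812) = sign(-9.2812)*max(|-9.2812| - 3.06, 0) = -6.2212
prox(x) = [0.0, 0.0, -0.3799, -6.2212]
||prox(x)||_1 = 0.0 + 0.0 + 0.3799 + 6.2212 = 6.6011


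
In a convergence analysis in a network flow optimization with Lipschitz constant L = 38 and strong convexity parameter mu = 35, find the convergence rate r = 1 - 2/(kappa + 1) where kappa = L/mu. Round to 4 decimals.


Step 1: Compute the condition number.
kappa = L/mu = 38/35 = 1.0857
Step 2: Compute the convergence rate.
r = 1 - 2/(kappa + 1) = 1 - 2*mu/(L + mu) = (L - mu)/(L + mu) = 3/73 = 0.0411


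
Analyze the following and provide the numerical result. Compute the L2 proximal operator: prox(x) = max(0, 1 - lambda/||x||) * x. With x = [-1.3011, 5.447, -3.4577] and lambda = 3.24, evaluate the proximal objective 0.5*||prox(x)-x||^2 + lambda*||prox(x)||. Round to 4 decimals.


Step 1: Compute ||x||.
||x|| = 6.5817
Step 2: Compute scaling factor.
scale = max(0, 1 - 3.24/6.5817) = 0.5077
Step 3: prox(x) = [-0.6606, 2.7656, -1.7556]
||prox(x)|| = 3.3417
Step 4: Proximal objective.
0.5*||prox-x||^2 = 5.2488
lambda*||prox|| = 10.8271
Total = 16.0758


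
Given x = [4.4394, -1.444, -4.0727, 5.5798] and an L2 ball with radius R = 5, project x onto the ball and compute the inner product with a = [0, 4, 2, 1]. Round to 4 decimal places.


Step 1: Compute ||x|| (intermediates to 6 decimals).
||x|| = sqrt(4.4394^2 + (-1.444)^2 + (-4.0727)^2 + 5.5798^2) = 8.337533
Step 2: Project.
Since ||x|| > R, scale = R/||x|| = 5/8.337533 = 0.599698, proj(x) = scale * x
proj(x) = [2.662299, -0.865964, -2.44239, 3.346195]
Step 3: Dot product.
a^T * proj(x) = 0*2.662299 + 4*(-0.865964) + 2*(-2.44239) + 1*3.346195 = -5.0024


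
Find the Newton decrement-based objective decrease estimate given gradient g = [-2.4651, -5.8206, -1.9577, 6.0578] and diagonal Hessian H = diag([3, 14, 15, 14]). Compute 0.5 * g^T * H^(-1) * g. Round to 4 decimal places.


Step 1: H is diagonal, so H^(-1) * g = [-0.8217, -0.4158, -0.1305, 0.4327].
Step 2: g^T H^(-1) g = sum_i g_i^2 / H_ii
  = (-2.4651)^2/3 + (-5.8206)^2/14 + (-1.9577)^2/15 + (6.0578)^2/14
  = 2.0256 + 2.42 + 0.2555 + 2.6212 = 7.3222
Step 3: Objective decrease = 0.5 * g^T H^(-1) g = 3.6611


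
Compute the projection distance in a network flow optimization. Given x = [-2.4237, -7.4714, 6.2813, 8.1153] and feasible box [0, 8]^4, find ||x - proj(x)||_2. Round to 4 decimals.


Project each component onto [0, 8].
clip(-2.4237) = 0.0, clip(-7.4714) = 0.0, clip(6.2813) = 6.2813, clip(8.1153) = 8.0
Projection = [0.0, 0.0, 6.2813, 8.0]
Squared diffs: [5.8743, 55.8218, 0.0, 0.0133]
Distance = sqrt(61.7094) = 7.8555


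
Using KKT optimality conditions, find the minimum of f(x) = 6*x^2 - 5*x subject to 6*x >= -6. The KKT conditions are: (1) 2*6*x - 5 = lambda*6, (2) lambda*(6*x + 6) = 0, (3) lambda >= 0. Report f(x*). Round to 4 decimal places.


Step 1: Try lambda = 0 (constraint inactive).
Stationarity: 2*6*x - 5 = 0
x* = 5/(2*6) = 5/12 = 0.4167 (rounded; the exact value 5/12 is used below)
Check constraint: 6*0.4167 = 2.5002 >= -6 -- satisfied.
Step 2: Compute optimal value.
f(x*) = 6*(5/12)^2 - 5*(5/12) = -1.0417


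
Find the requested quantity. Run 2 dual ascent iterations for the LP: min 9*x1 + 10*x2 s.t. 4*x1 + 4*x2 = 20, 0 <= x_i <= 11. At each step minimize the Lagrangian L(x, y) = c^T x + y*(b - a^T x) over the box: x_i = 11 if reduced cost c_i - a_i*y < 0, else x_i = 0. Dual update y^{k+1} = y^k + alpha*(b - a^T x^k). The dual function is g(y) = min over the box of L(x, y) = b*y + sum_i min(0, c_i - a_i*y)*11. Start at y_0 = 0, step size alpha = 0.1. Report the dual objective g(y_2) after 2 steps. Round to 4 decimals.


Dual ascent for LP: min 9*x1 + 10*x2, 4*x1 + 4*x2 = 20, 0 <= x_i <= 11
Step 1: y^k = 0.0, reduced costs: (9.0, 10.0)
  x^k = (0.0, 0.0), subgradient = b - a^T x = 20.0
  y^{k+1} = 0.0 + 0.1*20.0 = 2.0
Step 2: y^k = 2.0, reduced costs: (1.0, 2.0)
  x^k = (0.0, 0.0), subgradient = b - a^T x = 20.0
  y^{k+1} = 2.0 + 0.1*20.0 = 4.0
Dual objective at y_2 = 4.0: reduced costs (-7.0, -6.0), box minimizer x = (11.0, 11.0)
g(y_2) = b*y + (c1 - a1*y)*x1 + (c2 - a2*y)*x2 = 20*4.0 + (-7.0)*11.0 + (-6.0)*11.0 = 80.0 - 77.0 - 66.0 = -63.0


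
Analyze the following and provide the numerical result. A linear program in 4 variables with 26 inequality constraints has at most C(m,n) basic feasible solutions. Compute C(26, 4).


Each vertex corresponds to some choice of n active constraints out of m, so the number of vertices is at most C(m, n) = m! / (n!(m-n)!).
m = 26, n = 4
Numerator: 26 * 25 * 24 * 23
Denominator: 4! = 24
C(26, 4) = 14950


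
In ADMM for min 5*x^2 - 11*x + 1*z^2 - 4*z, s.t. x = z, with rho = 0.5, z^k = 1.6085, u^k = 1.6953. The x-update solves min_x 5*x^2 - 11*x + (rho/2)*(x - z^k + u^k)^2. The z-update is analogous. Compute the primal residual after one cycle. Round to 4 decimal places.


ADMM iteration with rho = 0.5, z^k = 1.6085, u^k = 1.6953
Step 1: x-update.
Minimize 5*x^2 - 11*x + (0.5/2)*(x - 1.6085 + 1.6953)^2
FOC: (2*5 + 0.5)*x = 11 + 0.5*(1.6085 - 1.6953)
x^{k+1} = 1.0435
Step 2: z-update.
Minimize 1*z^2 - 4*z + (0.5/2)*(1.0435 - z + 1.6953)^2
FOC: (2*1 + 0.5)*z = 4 + 0.5*(1.0435 + 1.6953)
z^{k+1} = 2.1478
Step 3: u-update.
u^{k+1} = 1.6953 + 1.0435 - 2.1478 = 0.591
Step 4: Primal residual = |1.0435 - 2.1478| = 1.1043


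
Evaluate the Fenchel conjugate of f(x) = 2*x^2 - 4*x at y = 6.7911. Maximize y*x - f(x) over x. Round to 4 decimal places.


f*(y) = sup_x {y*x - a*x^2 - b*x} = sup_x {(y-b)*x - a*x^2}
FOC: (y - b) - 2a*x = 0 => x* = (y - b)/(2a)
x* = (6.7911 + 4)/(2*2) = 2.6978
f*(6.7911) = (y-b)^2/(4a) = (6.7911 + 4)^2/(4*2)
= 116.4478/8 = 14.556


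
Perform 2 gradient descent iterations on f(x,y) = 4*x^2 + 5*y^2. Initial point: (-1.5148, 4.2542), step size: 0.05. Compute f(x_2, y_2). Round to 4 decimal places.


Gradient descent on f(x,y) = 4*x^2 + 5*y^2.
Starting point: (-1.5148, 4.2542), alpha = 0.05
Step 1: grad_x = 2*4*-1.5148 = -12.1184, grad_y = 2*5*4.2542 = 42.542
  x_1 = -1.5148 - 0.05*-12.1184 = -0.9089
  y_1 = 4.2542 - 0.05*42.542 = 2.1271
Step 2: grad_x = 2*4*-0.9089 = -7.271, grad_y = 2*5*2.1271 = 21.271
  x_2 = -0.9089 - 0.05*-7.271 = -0.5453
  y_2 = 2.1271 - 0.05*21.271 = 1.0636
f(-0.5453, 1.0636) = 4*(-0.5453)^2 + 5*1.0636^2 = 6.8452


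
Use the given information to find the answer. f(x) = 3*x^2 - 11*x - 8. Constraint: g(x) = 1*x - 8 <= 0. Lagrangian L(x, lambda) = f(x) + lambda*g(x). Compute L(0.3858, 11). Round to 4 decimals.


Step 1: Evaluate f(x).
f(0.3858) = 3*0.3858^2 - 11*0.3858 - 8 = -11.7973
Step 2: Evaluate g(x).
g(0.3858) = 1*0.3858 - 8 = -7.6142
Step 3: Compute Lagrangian.
L = -11.7973 + 11*-7.6142 = -95.5535


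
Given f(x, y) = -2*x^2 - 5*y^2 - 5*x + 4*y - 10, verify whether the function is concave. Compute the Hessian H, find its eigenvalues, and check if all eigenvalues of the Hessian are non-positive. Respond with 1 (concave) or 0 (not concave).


The Hessian of f(x,y) = -2*x^2 - 5*y^2 - 5*x + 4*y - 10 is:
H = [[-4, 0], [0, -10]]
Trace = -4 - 10 = -14
Determinant = -4*-10 - (0)^2 = 40
Discriminant = (-14)^2 - 4*40 = 36.0
Eigenvalues: lambda_1 = -10.0, lambda_2 = -4.0
The function is concave.

1


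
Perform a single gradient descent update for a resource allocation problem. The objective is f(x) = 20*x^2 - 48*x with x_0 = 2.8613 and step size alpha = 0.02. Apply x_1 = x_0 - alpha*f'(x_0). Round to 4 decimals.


We compute the gradient at x_0 and apply the update.
f'(x) = 40*x - 48
f'(2.8613) = 40*2.8613 - 48 = 66.452
x_1 = 2.8613 - 0.02*66.452 = 1.5323


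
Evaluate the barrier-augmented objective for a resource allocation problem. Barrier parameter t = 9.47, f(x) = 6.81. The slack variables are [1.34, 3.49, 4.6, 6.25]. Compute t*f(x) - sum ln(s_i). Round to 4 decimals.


Step 1: Compute log-barrier.
ln values: [0.2927, 1.2499, 1.5261, 1.8326]
phi = -(0.2927 + 1.2499 + 1.5261 + 1.8326) = -4.9012
Step 2: Compute augmented objective.
t*f(x) = 9.47*6.81 = 64.4907
Total = 64.4907 - 4.9012 = 59.5895


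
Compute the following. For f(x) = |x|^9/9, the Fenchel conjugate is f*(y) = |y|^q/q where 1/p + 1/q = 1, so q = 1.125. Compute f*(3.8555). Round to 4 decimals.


The conjugate exponent q satisfies 1/p + 1/q = 1.
p = 9, so q = 9/(9 - 1) = 1.125
|y|^q = 3.8555^1.125 = 4.5639
f*(3.8555) = 4.5639 / 1.125 = 4.0568


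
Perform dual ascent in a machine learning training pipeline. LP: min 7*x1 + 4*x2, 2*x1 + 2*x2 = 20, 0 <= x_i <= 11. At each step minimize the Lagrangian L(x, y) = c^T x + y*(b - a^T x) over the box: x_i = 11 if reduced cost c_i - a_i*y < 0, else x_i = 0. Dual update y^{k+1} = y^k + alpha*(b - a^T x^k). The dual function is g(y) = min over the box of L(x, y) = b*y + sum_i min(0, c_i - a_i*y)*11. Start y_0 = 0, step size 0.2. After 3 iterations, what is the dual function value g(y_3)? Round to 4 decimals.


Dual ascent for LP: min 7*x1 + 4*x2, 2*x1 + 2*x2 = 20, 0 <= x_i <= 11
Step 1: y^k = 0.0, reduced costs: (7.0, 4.0)
  x^k = (0.0, 0.0), subgradient = b - a^T x = 20.0
  y^{k+1} = 0.0 + 0.2*20.0 = 4.0
Step 2: y^k = 4.0, reduced costs: (-1.0, -4.0)
  x^k = (11.0, 11.0), subgradient = b - a^T x = -24.0
  y^{k+1} = 4.0 + 0.2*-24.0 = -0.8
Step 3: y^k = -0.8, reduced costs: (8.6, 5.6)
  x^k = (0.0, 0.0), subgradient = b - a^T x = 20.0
  y^{k+1} = -0.8 + 0.2*20.0 = 3.2
Dual objective at y_3 = 3.2: reduced costs (0.6, -2.4), box minimizer x = (0.0, 11.0)
g(y_3) = b*y + (c1 - a1*y)*x1 + (c2 - a2*y)*x2 = 20*3.2 + 0.6*0.0 + (-2.4)*11.0 = 64.0 + 0.0 - 26.4 = 37.6


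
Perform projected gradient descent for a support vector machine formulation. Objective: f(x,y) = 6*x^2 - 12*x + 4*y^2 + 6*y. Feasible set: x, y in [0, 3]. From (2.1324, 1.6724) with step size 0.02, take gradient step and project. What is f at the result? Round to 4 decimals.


Step 1: Compute gradient at (2.1324, 1.6724).
grad_x = 2*6*2.1324 - 12 = 13.5888
grad_y = 2*4*1.6724 + 6 = 19.3792
Step 2: Gradient step.
x_raw = 2.1324 - 0.02*13.5888 = 1.8606
y_raw = 1.6724 - 0.02*19.3792 = 1.2848
Step 3: Project onto [0, 3].
x_proj = clip(1.8606) = 1.8606
y_proj = clip(1.2848) = 1.2848
Step 4: Evaluate f.
f(1.8606, 1.2848) = 12.7559


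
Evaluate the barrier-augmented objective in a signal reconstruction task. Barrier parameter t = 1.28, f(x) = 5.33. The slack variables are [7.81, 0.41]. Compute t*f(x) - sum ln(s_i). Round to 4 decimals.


Step 1: Compute log-barrier.
ln values: [2.0554, -0.8916]
phi = -(2.0554 - 0.8916) = -1.1638
Step 2: Compute augmented objective.
t*f(x) = 1.28*5.33 = 6.8224
Total = 6.8224 - 1.1638 = 5.6586


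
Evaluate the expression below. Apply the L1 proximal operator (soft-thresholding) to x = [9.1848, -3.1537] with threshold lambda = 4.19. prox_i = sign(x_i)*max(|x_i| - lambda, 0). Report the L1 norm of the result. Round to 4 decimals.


Soft-thresholding with lambda = 4.19:
prox(9.1848) = sign(9.1848)*max(|9.1848| - 4.19, 0) = 4.9948
prox(-3.1537) = sign(-3.1537)*max(|-3.1537| - 4.19, 0) = 0.0
prox(x) = [4.9948, 0.0]
||prox(x)||_1 = 4.9948 + 0.0 = 4.9948


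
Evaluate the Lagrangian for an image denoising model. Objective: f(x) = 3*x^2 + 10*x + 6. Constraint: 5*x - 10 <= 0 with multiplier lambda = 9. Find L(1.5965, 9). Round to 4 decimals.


Step 1: Evaluate f(x).
f(1.5965) = 3*1.5965^2 + 10*1.5965 + 6 = 29.6114
Step 2: Evaluate g(x).
g(1.5965) = 5*1.5965 - 10 = -2.0175
Step 3: Compute Lagrangian.
L = 29.6114 + 9*-2.0175 = 11.4539


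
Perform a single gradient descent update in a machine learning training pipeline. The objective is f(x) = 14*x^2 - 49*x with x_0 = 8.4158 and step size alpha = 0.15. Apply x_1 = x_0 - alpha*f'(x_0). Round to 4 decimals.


We compute the gradient at x_0 and apply the update.
f'(x) = 28*x - 49
f'(8.4158) = 28*8.4158 - 49 = 186.6424
x_1 = 8.4158 - 0.15*186.6424 = -19.5806


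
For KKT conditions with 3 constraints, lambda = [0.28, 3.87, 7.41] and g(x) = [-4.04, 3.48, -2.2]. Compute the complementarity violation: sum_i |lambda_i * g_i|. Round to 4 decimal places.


KKT complementary slackness check:
lambda_1 * g_1 = 0.28 * -4.04 = -1.1312
lambda_2 * g_2 = 3.87 * 3.48 = 13.4676
lambda_3 * g_3 = 7.41 * -2.2 = -16.302
Total violation = 1.1312 + 13.4676 + 16.302 = 30.9008


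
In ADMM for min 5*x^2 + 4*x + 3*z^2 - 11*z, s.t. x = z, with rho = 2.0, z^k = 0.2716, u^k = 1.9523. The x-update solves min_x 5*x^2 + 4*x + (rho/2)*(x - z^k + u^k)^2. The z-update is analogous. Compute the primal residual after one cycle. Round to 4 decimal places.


ADMM iteration with rho = 2.0, z^k = 0.2716, u^k = 1.9523
Step 1: x-update.
Minimize 5*x^2 + 4*x + (2.0/2)*(x - 0.2716 + 1.9523)^2
FOC: (2*5 + 2.0)*x = -4 + 2.0*(0.2716 - 1.9523)
x^{k+1} = -0.6135
Step 2: z-update.
Minimize 3*z^2 - 11*z + (2.0/2)*(-0.6135 - z + 1.9523)^2
FOC: (2*3 + 2.0)*z = 11 + 2.0*(-0.6135 + 1.9523)
z^{k+1} = 1.7097
Step 3: u-update.
u^{k+1} = 1.9523 - 0.6135 - 1.7097 = -0.3709
Step 4: Primal residual = |-0.6135 - 1.7097| = 2.3232


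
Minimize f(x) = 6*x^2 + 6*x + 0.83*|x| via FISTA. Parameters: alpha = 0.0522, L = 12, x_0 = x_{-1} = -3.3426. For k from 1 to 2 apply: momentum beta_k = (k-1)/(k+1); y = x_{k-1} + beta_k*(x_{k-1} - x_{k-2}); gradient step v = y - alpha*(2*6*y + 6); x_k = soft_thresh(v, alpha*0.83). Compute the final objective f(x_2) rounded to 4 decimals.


FISTA on f(x) = 6*x^2 + 6*x + 0.83*|x|
L = 12, alpha = 0.0522
Iteration 1: beta = 0.0, y = -3.3426 + 0.0*(-3.3426 + 3.3426) = -3.3426
  grad(y) = -34.1112, v = y - alpha*grad = -1.562
  prox(v) = soft_thresh(-1.562, 0.0433) = -1.5187
Iteration 2: beta = 0.3333, y = -1.5187 + 0.3333*(-1.5187 + 3.3426) = -0.9107
  grad(y) = -4.9283, v = y - alpha*grad = -0.6534
  prox(v) = soft_thresh(-0.6534, 0.0433) = -0.6101
f(x_2) = 6*(-0.6101)^2 + 6*(-0.6101) + 0.83*|-0.6101| = -0.9209


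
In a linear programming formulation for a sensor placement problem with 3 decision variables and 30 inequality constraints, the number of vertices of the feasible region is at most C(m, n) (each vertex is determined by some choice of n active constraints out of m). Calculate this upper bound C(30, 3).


Each vertex corresponds to some choice of n active constraints out of m, so the number of vertices is at most C(m, n) = m! / (n!(m-n)!).
m = 30, n = 3
Numerator: 30 * 29 * 28
Denominator: 3! = 6
C(30, 3) = 4060


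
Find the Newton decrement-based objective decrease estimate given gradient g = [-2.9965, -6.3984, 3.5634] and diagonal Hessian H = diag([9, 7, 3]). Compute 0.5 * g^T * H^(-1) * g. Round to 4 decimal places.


Step 1: H is diagonal, so H^(-1) * g = [-0.3329, -0.9141, 1.1878].
Step 2: g^T H^(-1) g = sum_i g_i^2 / H_ii
  = (-2.9965)^2/9 + (-6.3984)^2/7 + (3.5634)^2/3
  = 0.9977 + 5.8485 + 4.2326 = 11.0788
Step 3: Objective decrease = 0.5 * g^T H^(-1) g = 5.5394


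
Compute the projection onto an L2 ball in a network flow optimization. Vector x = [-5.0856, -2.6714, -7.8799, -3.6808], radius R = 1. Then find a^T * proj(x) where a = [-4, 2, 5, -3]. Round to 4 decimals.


Step 1: Compute ||x|| (intermediates to 6 decimals).
||x|| = sqrt((-5.0856)^2 + (-2.6714)^2 + (-7.8799)^2 + (-3.6808)^2) = 10.423091
Step 2: Project.
Since ||x|| > R, scale = R/||x|| = 1/10.423091 = 0.095941, proj(x) = scale * x
proj(x) = [-0.487918, -0.256297, -0.756005, -0.35314]
Step 3: Dot product.
a^T * proj(x) = -4*(-0.487918) + 2*(-0.256297) + 5*(-0.756005) - 3*(-0.35314) = -1.2815


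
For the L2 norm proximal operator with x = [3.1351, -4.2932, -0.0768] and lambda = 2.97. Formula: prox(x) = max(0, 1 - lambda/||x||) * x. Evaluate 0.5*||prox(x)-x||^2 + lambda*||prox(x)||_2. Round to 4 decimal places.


Step 1: Compute ||x||.
||x|| = 5.3166
Step 2: Compute scaling factor.
scale = max(0, 1 - 2.97/5.3166) = 0.4414
Step 3: prox(x) = [1.3837, -1.8949, -0.0339]
||prox(x)|| = 2.3466
Step 4: Proximal objective.
0.5*||prox-x||^2 = 4.4105
lambda*||prox|| = 6.9694
Total = 11.3799


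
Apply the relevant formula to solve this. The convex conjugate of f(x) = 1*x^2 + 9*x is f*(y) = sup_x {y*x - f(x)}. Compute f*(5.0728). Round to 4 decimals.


f*(y) = sup_x {y*x - a*x^2 - b*x} = sup_x {(y-b)*x - a*x^2}
FOC: (y - b) - 2a*x = 0 => x* = (y - b)/(2a)
x* = (5.0728 - 9)/(2*1) = -1.9636
f*(5.0728) = (y-b)^2/(4a) = (5.0728 - 9)^2/(4*1)
= 15.4229/4 = 3.8557


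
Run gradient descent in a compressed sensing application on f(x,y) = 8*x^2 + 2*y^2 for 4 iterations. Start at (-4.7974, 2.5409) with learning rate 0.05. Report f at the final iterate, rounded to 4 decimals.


Gradient descent on f(x,y) = 8*x^2 + 2*y^2.
Starting point: (-4.7974, 2.5409), alpha = 0.05
Step 1: grad_x = 2*8*-4.7974 = -76.7584, grad_y = 2*2*2.5409 = 10.1636
  x_1 = -4.7974 - 0.05*-76.7584 = -0.9595
  y_1 = 2.5409 - 0.05*10.1636 = 2.0327
Step 2: grad_x = 2*8*-0.9595 = -15.3517, grad_y = 2*2*2.0327 = 8.1309
  x_2 = -0.9595 - 0.05*-15.3517 = -0.1919
  y_2 = 2.0327 - 0.05*8.1309 = 1.6262
Step 3: grad_x = 2*8*-0.1919 = -3.0703, grad_y = 2*2*1.6262 = 6.5047
  x_3 = -0.1919 - 0.05*-3.0703 = -0.0384
  y_3 = 1.6262 - 0.05*6.5047 = 1.3009
Step 4: grad_x = 2*8*-0.0384 = -0.6141, grad_y = 2*2*1.3009 = 5.2038
  x_4 = -0.0384 - 0.05*-0.6141 = -0.0077
  y_4 = 1.3009 - 0.05*5.2038 = 1.0408
f(-0.0077, 1.0408) = 8*(-0.0077)^2 + 2*1.0408^2 = 2.1668


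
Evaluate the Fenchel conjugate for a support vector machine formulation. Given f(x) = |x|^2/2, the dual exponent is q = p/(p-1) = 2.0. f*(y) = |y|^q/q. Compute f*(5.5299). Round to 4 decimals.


The conjugate exponent q satisfies 1/p + 1/q = 1.
p = 2, so q = 2/(2 - 1) = 2.0
|y|^q = 5.5299^2.0 = 30.5798
f*(5.5299) = 30.5798 / 2.0 = 15.2899


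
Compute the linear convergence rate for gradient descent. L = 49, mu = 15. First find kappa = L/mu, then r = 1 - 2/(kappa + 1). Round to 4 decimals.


Step 1: Compute the condition number.
kappa = L/mu = 49/15 = 3.2667
Step 2: Compute the convergence rate.
r = 1 - 2/(kappa + 1) = 1 - 2*mu/(L + mu) = (L - mu)/(L + mu) = 34/64 = 0.5313


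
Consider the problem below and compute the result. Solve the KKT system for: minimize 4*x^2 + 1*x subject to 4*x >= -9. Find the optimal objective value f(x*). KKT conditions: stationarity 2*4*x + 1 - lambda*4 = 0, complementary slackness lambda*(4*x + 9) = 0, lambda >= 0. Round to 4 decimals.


Step 1: Try lambda = 0 (constraint inactive).
Stationarity: 2*4*x + 1 = 0
x* = -1/(2*4) = -0.125
Check constraint: 4*-0.125 = -0.5 >= -9 -- satisfied.
Step 2: Compute optimal value.
f(x*) = 4*(-0.125)^2 + 1*(-0.125) = -0.0625


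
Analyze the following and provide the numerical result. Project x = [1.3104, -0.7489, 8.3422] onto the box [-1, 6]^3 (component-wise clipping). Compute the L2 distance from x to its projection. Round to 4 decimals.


Project each component onto [-1, 6].
clip(1.3104) = 1.3104, clip(-0.7489) = -0.7489, clip(8.3422) = 6.0
Projection = [1.3104, -0.7489, 6.0]
Squared diffs: [0.0, 0.0, 5.4859]
Distance = sqrt(5.4859) = 2.3422


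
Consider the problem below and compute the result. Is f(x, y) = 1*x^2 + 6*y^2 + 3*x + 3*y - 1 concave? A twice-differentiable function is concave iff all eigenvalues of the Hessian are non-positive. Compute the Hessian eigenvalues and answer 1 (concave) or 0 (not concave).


The Hessian of f(x,y) = 1*x^2 + 6*y^2 + 3*x + 3*y - 1 is:
H = [[2, 0], [0, 12]]
Trace = 2 + 12 = 14
Determinant = 2*12 - (0)^2 = 24
Discriminant = (14)^2 - 4*24 = 100.0
Eigenvalues: lambda_1 = 2.0, lambda_2 = 12.0
The function is not concave.

0


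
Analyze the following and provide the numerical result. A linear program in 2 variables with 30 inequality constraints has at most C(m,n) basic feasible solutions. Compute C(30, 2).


Each vertex corresponds to some choice of n active constraints out of m, so the number of vertices is at most C(m, n) = m! / (n!(m-n)!).
m = 30, n = 2
Numerator: 30 * 29
Denominator: 2! = 2
C(30, 2) = 435


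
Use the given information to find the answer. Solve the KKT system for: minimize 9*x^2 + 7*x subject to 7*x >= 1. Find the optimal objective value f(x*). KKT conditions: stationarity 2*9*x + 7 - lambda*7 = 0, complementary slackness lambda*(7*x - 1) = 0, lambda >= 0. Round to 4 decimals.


Step 1: Try lambda = 0 (constraint inactive).
x_unc = -7/(2*9) = -0.3889
Check: 7*-0.3889 = -2.7223 < 1 -- violated!
Step 2: Constraint must be active: 7*x = 1
x* = 1/7 = 0.1429 (rounded; the exact value 1/7 is used below)
lambda = (2*9*(1/7) + 7)/7 = 1.3673
Step 3: Compute optimal value.
f(x*) = 9*(1/7)^2 + 7*(1/7) = 1.1837


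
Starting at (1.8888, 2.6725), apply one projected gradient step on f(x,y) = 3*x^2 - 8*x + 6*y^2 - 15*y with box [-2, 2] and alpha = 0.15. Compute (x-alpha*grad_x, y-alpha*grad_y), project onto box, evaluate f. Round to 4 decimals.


Step 1: Compute gradient at (1.8888, 2.6725).
grad_x = 2*3*1.8888 - 8 = 3.3328
grad_y = 2*6*2.6725 - 15 = 17.07
Step 2: Gradient step.
x_raw = 1.8888 - 0.15*3.3328 = 1.3889
y_raw = 2.6725 - 0.15*17.07 = 0.112
Step 3: Project onto [-2, 2].
x_proj = clip(1.3889) = 1.3889
y_proj = clip(0.112) = 0.112
Step 4: Evaluate f.
f(1.3889, 0.112) = -6.9288


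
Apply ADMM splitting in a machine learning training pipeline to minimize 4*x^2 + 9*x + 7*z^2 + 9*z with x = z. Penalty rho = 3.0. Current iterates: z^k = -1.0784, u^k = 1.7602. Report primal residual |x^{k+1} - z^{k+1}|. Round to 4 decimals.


ADMM iteration with rho = 3.0, z^k = -1.0784, u^k = 1.7602
Step 1: x-update.
Minimize 4*x^2 + 9*x + (3.0/2)*(x + 1.0784 + 1.7602)^2
FOC: (2*4 + 3.0)*x = -9 + 3.0*(-1.0784 - 1.7602)
x^{k+1} = -1.5923
Step 2: z-update.
Minimize 7*z^2 + 9*z + (3.0/2)*(-1.5923 - z + 1.7602)^2
FOC: (2*7 + 3.0)*z = -9 + 3.0*(-1.5923 + 1.7602)
z^{k+1} = -0.4998
Step 3: u-update.
u^{k+1} = 1.7602 - 1.5923 + 0.4998 = 0.6676
Step 4: Primal residual = |-1.5923 + 0.4998| = 1.0926


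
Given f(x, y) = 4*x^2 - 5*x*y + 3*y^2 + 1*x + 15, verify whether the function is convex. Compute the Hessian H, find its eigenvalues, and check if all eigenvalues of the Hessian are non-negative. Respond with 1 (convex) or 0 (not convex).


The Hessian of f(x,y) = 4*x^2 - 5*x*y + 3*y^2 + 1*x + 15 is:
H = [[8, -5], [-5, 6]]
Trace = 8 + 6 = 14
Determinant = 8*6 - (-5)^2 = 23
Discriminant = (14)^2 - 4*23 = 104.0
Eigenvalues: lambda_1 = 1.901, lambda_2 = 12.099
The function is convex.

1


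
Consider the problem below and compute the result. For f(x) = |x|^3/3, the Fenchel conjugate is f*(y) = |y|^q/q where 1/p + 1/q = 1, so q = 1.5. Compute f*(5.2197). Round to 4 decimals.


The conjugate exponent q satisfies 1/p + 1/q = 1.
p = 3, so q = 3/(3 - 1) = 1.5
|y|^q = 5.2197^1.5 = 11.9253
f*(5.2197) = 11.9253 / 1.5 = 7.9502


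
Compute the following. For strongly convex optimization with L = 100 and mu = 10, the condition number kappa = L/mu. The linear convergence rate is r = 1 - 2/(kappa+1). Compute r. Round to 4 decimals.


Step 1: Compute the condition number.
kappa = L/mu = 100/10 = 10.0
Step 2: Compute the convergence rate.
r = 1 - 2/(kappa + 1) = 1 - 2*mu/(L + mu) = (L - mu)/(L + mu) = 90/110 = 0.8182


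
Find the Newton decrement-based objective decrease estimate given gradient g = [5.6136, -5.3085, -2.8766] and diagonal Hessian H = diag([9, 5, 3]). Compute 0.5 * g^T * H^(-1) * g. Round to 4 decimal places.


Step 1: H is diagonal, so H^(-1) * g = [0.6237, -1.0617, -0.9589].
Step 2: g^T H^(-1) g = sum_i g_i^2 / H_ii
  = (5.6136)^2/9 + (-5.3085)^2/5 + (-2.8766)^2/3
  = 3.5014 + 5.636 + 2.7583 = 11.8957
Step 3: Objective decrease = 0.5 * g^T H^(-1) g = 5.9478


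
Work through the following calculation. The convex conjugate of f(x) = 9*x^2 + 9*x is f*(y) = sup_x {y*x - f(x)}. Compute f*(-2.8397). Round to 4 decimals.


f*(y) = sup_x {y*x - a*x^2 - b*x} = sup_x {(y-b)*x - a*x^2}
FOC: (y - b) - 2a*x = 0 => x* = (y - b)/(2a)
x* = (-2.8397 - 9)/(2*9) = -0.6578
f*(-2.8397) = (y-b)^2/(4a) = (-2.8397 - 9)^2/(4*9)
= 140.1785/36 = 3.8938


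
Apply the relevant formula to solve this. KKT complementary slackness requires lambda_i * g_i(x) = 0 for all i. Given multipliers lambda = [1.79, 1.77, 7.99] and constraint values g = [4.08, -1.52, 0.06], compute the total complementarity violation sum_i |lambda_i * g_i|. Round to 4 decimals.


KKT complementary slackness check:
lambda_1 * g_1 = 1.79 * 4.08 = 7.3032
lambda_2 * g_2 = 1.77 * -1.52 = -2.6904
lambda_3 * g_3 = 7.99 * 0.06 = 0.4794
Total violation = 7.3032 + 2.6904 + 0.4794 = 10.473


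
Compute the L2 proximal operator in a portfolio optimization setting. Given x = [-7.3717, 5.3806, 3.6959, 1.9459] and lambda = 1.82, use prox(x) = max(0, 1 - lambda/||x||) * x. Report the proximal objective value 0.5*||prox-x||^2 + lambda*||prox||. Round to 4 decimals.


Step 1: Compute ||x||.
||x|| = 10.0369
Step 2: Compute scaling factor.
scale = max(0, 1 - 1.82/10.0369) = 0.8187
Step 3: prox(x) = [-6.035, 4.4049, 3.0257, 1.593]
||prox(x)|| = 8.2169
Step 4: Proximal objective.
0.5*||prox-x||^2 = 1.6562
lambda*||prox|| = 14.9548
Total = 16.6109


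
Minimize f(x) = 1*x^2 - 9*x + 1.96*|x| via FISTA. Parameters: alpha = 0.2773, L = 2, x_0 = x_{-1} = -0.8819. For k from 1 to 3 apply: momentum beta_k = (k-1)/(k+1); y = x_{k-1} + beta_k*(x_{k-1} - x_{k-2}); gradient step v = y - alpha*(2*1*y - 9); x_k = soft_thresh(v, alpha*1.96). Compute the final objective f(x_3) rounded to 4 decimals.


FISTA on f(x) = 1*x^2 - 9*x + 1.96*|x|
L = 2, alpha = 0.2773
Iteration 1: beta = 0.0, y = -0.8819 + 0.0*(-0.8819 + 0.8819) = -0.8819
  grad(y) = -10.7638, v = y - alpha*grad = 2.1029
  prox(v) = soft_thresh(2.1029, 0.5435) = 1.5594
Iteration 2: beta = 0.3333, y = 1.5594 + 0.3333*(1.5594 + 0.8819) = 2.3732
  grad(y) = -4.2537, v = y - alpha*grad = 3.5527
  prox(v) = soft_thresh(3.5527, 0.5435) = 3.0092
Iteration 3: beta = 0.5, y = 3.0092 + 0.5*(3.0092 - 1.5594) = 3.7341
  grad(y) = -1.5318, v = y - alpha*grad = 4.1589
  prox(v) = soft_thresh(4.1589, 0.5435) = 3.6154
f(x_3) = 1*3.6154^2 - 9*3.6154 + 1.96*|3.6154| = -12.3813


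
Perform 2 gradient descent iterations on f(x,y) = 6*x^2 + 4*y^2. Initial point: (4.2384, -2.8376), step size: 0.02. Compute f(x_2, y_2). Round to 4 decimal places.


Gradient descent on f(x,y) = 6*x^2 + 4*y^2.
Starting point: (4.2384, -2.8376), alpha = 0.02
Step 1: grad_x = 2*6*4.2384 = 50.8608, grad_y = 2*4*-2.8376 = -22.7008
  x_1 = 4.2384 - 0.02*50.8608 = 3.2212
  y_1 = -2.8376 - 0.02*-22.7008 = -2.3836
Step 2: grad_x = 2*6*3.2212 = 38.6542, grad_y = 2*4*-2.3836 = -19.0687
  x_2 = 3.2212 - 0.02*38.6542 = 2.4481
  y_2 = -2.3836 - 0.02*-19.0687 = -2.0022
f(2.4481, -2.0022) = 6*2.4481^2 + 4*(-2.0022)^2 = 51.9945


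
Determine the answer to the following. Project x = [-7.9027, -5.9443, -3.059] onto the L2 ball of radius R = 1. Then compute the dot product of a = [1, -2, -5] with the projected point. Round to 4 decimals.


Step 1: Compute ||x|| (intermediates to 6 decimals).
||x|| = sqrt((-7.9027)^2 + (-5.9443)^2 + (-3.059)^2) = 10.35108
Step 2: Project.
Since ||x|| > R, scale = R/||x|| = 1/10.35108 = 0.096608, proj(x) = scale * x
proj(x) = [-0.763464, -0.574267, -0.295524]
Step 3: Dot product.
a^T * proj(x) = 1*(-0.763464) - 2*(-0.574267) - 5*(-0.295524) = 1.8627


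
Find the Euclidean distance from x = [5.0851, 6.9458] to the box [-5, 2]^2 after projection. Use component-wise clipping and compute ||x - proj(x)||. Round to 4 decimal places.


Project each component onto [-5, 2].
clip(5.0851) = 2.0, clip(6.9458) = 2.0
Projection = [2.0, 2.0]
Squared diffs: [9.5178, 24.4609]
Distance = sqrt(33.9787) = 5.8291


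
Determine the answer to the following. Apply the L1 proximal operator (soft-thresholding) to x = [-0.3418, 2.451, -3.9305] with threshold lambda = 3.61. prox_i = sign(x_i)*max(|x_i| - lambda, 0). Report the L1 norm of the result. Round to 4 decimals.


Soft-thresholding with lambda = 3.61:
prox(-0.3418) = sign(-0.3418)*max(|-0.3418| - 3.61, 0) = 0.0
prox(2.451) = sign(2.451)*max(|2.451| - 3.61, 0) = 0.0
prox(-3.9305) = sign(-3.9305)*max(|-3.9305| - 3.61, 0) = -0.3205
prox(x) = [0.0, 0.0, -0.3205]
||prox(x)||_1 = 0.0 + 0.0 + 0.3205 = 0.3205


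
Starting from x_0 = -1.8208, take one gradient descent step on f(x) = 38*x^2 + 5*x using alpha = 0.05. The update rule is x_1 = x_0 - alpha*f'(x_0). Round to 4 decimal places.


We compute the gradient at x_0 and apply the update.
f'(x) = 76*x + 5
f'(-1.8208) = 76*-1.8208 + 5 = -133.3808
x_1 = -1.8208 - 0.05*-133.3808 = 4.8482


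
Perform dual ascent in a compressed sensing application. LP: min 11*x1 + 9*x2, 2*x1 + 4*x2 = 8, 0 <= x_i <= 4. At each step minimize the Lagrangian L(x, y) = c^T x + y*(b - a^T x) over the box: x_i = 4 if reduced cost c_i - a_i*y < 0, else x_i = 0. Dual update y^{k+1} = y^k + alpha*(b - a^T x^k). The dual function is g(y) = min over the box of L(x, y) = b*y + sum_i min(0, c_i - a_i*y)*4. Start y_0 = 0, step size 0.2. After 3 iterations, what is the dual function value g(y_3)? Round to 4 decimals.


Dual ascent for LP: min 11*x1 + 9*x2, 2*x1 + 4*x2 = 8, 0 <= x_i <= 4
Step 1: y^k = 0.0, reduced costs: (11.0, 9.0)
  x^k = (0.0, 0.0), subgradient = b - a^T x = 8.0
  y^{k+1} = 0.0 + 0.2*8.0 = 1.6
Step 2: y^k = 1.6, reduced costs: (7.8, 2.6)
  x^k = (0.0, 0.0), subgradient = b - a^T x = 8.0
  y^{k+1} = 1.6 + 0.2*8.0 = 3.2
Step 3: y^k = 3.2, reduced costs: (4.6, -3.8)
  x^k = (0.0, 4.0), subgradient = b - a^T x = -8.0
  y^{k+1} = 3.2 + 0.2*-8.0 = 1.6
Dual objective at y_3 = 1.6: reduced costs (7.8, 2.6), box minimizer x = (0.0, 0.0)
g(y_3) = b*y + (c1 - a1*y)*x1 + (c2 - a2*y)*x2 = 8*1.6 + 7.8*0.0 + 2.6*0.0 = 12.8 + 0.0 + 0.0 = 12.8
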